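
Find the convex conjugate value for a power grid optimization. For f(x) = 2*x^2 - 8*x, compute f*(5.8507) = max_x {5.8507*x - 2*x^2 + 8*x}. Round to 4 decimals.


f*(y) = sup_x {y*x - a*x^2 - b*x} = sup_x {(y-b)*x - a*x^2}
FOC: (y - b) - 2a*x = 0 => x* = (y - b)/(2a)
x* = (5.8507 + 8)/(2*2) = 3.4627
f*(5.8507) = (y-b)^2/(4a) = (5.8507 + 8)^2/(4*2)
= 191.8419/8 = 23.9802


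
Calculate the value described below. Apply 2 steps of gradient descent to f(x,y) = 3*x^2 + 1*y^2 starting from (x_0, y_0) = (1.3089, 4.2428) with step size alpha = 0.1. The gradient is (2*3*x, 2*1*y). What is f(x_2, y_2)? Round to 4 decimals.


Gradient descent on f(x,y) = 3*x^2 + 1*y^2.
Starting point: (1.3089, 4.2428), alpha = 0.1
Step 1: grad_x = 2*3*1.3089 = 7.8534, grad_y = 2*1*4.2428 = 8.4856
  x_1 = 1.3089 - 0.1*7.8534 = 0.5236
  y_1 = 4.2428 - 0.1*8.4856 = 3.3942
Step 2: grad_x = 2*3*0.5236 = 3.1414, grad_y = 2*1*3.3942 = 6.7885
  x_2 = 0.5236 - 0.1*3.1414 = 0.2094
  y_2 = 3.3942 - 0.1*6.7885 = 2.7154
f(0.2094, 2.7154) = 3*0.2094^2 + 1*2.7154^2 = 7.5049


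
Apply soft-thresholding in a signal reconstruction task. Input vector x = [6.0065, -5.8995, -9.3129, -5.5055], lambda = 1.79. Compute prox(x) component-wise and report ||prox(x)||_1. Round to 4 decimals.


Soft-thresholding with lambda = 1.79:
prox(6.0065) = sign(6.0065)*max(|6.0065| - 1.79, 0) = 4.2165
prox(-5.8995) = sign(-5.8995)*max(|-5.8995| - 1.79, 0) = -4.1095
prox(-9.3129) = sign(-9.3129)*max(|-9.3129| - 1.79, 0) = -7.5229
prox(-5.5055) = sign(-5.5055)*max(|-5.5055| - 1.79, 0) = -3.7155
prox(x) = [4.2165, -4.1095, -7.5229, -3.7155]
||prox(x)||_1 = 4.2165 + 4.1095 + 7.5229 + 3.7155 = 19.5644


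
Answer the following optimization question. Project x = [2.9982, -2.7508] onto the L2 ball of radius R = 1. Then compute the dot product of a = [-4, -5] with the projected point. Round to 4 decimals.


Step 1: Compute ||x|| (intermediates to 6 decimals).
||x|| = sqrt(2.9982^2 + (-2.7508)^2) = 4.068919
Step 2: Project.
Since ||x|| > R, scale = R/||x|| = 1/4.068919 = 0.245766, proj(x) = scale * x
proj(x) = [0.736856, -0.676053]
Step 3: Dot product.
a^T * proj(x) = -4*0.736856 - 5*(-0.676053) = 0.4328


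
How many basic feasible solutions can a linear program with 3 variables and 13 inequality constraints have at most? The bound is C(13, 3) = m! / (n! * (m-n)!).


Each vertex corresponds to some choice of n active constraints out of m, so the number of vertices is at most C(m, n) = m! / (n!(m-n)!).
m = 13, n = 3
Numerator: 13 * 12 * 11
Denominator: 3! = 6
C(13, 3) = 286


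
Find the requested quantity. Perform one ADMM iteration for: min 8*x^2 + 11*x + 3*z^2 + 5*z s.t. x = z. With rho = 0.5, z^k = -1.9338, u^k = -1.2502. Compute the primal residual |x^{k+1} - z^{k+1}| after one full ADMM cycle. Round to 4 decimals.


ADMM iteration with rho = 0.5, z^k = -1.9338, u^k = -1.2502
Step 1: x-update.
Minimize 8*x^2 + 11*x + (0.5/2)*(x + 1.9338 - 1.2502)^2
FOC: (2*8 + 0.5)*x = -11 + 0.5*(-1.9338 + 1.2502)
x^{k+1} = -0.6874
Step 2: z-update.
Minimize 3*z^2 + 5*z + (0.5/2)*(-0.6874 - z - 1.2502)^2
FOC: (2*3 + 0.5)*z = -5 + 0.5*(-0.6874 - 1.2502)
z^{k+1} = -0.9183
Step 3: u-update.
u^{k+1} = -1.2502 - 0.6874 + 0.9183 = -1.0193
Step 4: Primal residual = |-0.6874 + 0.9183| = 0.2309


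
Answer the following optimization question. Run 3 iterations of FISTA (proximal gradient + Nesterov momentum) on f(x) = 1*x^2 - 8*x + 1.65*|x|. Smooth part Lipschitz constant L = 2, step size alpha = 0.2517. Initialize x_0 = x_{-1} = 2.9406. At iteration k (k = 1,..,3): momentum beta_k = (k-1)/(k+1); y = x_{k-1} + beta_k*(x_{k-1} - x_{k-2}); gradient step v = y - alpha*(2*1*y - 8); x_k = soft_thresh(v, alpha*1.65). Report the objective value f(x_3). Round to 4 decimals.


FISTA on f(x) = 1*x^2 - 8*x + 1.65*|x|
L = 2, alpha = 0.2517
Iteration 1: beta = 0.0, y = 2.9406 + 0.0*(2.9406 - 2.9406) = 2.9406
  grad(y) = -2.1188, v = y - alpha*grad = 3.4739
  prox(v) = soft_thresh(3.4739, 0.4153) = 3.0586
Iteration 2: beta = 0.3333, y = 3.0586 + 0.3333*(3.0586 - 2.9406) = 3.0979
  grad(y) = -1.8041, v = y - alpha*grad = 3.552
  prox(v) = soft_thresh(3.552, 0.4153) = 3.1367
Iteration 3: beta = 0.5, y = 3.1367 + 0.5*(3.1367 - 3.0586) = 3.1758
  grad(y) = -1.6484, v = y - alpha*grad = 3.5907
  prox(v) = soft_thresh(3.5907, 0.4153) = 3.1754
f(x_3) = 1*3.1754^2 - 8*3.1754 + 1.65*|3.1754| = -10.0806


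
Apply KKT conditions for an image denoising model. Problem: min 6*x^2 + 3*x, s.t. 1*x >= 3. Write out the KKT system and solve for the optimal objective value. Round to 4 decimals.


Step 1: Try lambda = 0 (constraint inactive).
x_unc = -3/(2*6) = -0.25
Check: 1*-0.25 = -0.25 < 3 -- violated!
Step 2: Constraint must be active: 1*x = 3
x* = 3/1 = 3.0
lambda = (2*6*3.0 + 3)/1 = 39.0
Step 3: Compute optimal value.
f(x*) = 6*3.0^2 + 3*3.0 = 63.0


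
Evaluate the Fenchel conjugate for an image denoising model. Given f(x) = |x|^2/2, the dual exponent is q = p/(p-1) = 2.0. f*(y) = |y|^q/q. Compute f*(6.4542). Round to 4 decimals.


The conjugate exponent q satisfies 1/p + 1/q = 1.
p = 2, so q = 2/(2 - 1) = 2.0
|y|^q = 6.4542^2.0 = 41.6567
f*(6.4542) = 41.6567 / 2.0 = 20.8283


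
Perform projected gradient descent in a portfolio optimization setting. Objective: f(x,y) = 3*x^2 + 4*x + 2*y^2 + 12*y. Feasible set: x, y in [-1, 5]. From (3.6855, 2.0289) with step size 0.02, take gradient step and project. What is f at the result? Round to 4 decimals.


Step 1: Compute gradient at (3.6855, 2.0289).
grad_x = 2*3*3.6855 + 4 = 26.113
grad_y = 2*2*2.0289 + 12 = 20.1156
Step 2: Gradient step.
x_raw = 3.6855 - 0.02*26.113 = 3.1632
y_raw = 2.0289 - 0.02*20.1156 = 1.6266
Step 3: Project onto [-1, 5].
x_proj = clip(3.1632) = 3.1632
y_proj = clip(1.6266) = 1.6266
Step 4: Evaluate f.
f(3.1632, 1.6266) = 67.4819


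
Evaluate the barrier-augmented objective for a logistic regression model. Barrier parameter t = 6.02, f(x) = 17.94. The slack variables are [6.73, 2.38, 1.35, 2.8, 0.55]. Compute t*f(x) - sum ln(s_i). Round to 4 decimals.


Step 1: Compute log-barrier.
ln values: [1.9066, 0.8671, 0.3001, 1.0296, -0.5978]
phi = -(1.9066 + 0.8671 + 0.3001 + 1.0296 - 0.5978) = -3.5056
Step 2: Compute augmented objective.
t*f(x) = 6.02*17.94 = 107.9988
Total = 107.9988 - 3.5056 = 104.4932


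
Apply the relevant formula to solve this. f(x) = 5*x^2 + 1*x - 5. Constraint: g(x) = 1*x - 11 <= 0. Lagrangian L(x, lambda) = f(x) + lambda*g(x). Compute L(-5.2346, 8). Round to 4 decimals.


Step 1: Evaluate f(x).
f(-5.2346) = 5*(-5.2346)^2 + 1*(-5.2346) - 5 = 126.7706
Step 2: Evaluate g(x).
g(-5.2346) = 1*-5.2346 - 11 = -16.2346
Step 3: Compute Lagrangian.
L = 126.7706 + 8*-16.2346 = -3.1062


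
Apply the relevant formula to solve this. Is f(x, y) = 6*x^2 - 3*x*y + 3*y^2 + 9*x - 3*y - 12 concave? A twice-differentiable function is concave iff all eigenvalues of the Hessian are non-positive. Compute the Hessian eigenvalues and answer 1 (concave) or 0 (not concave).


The Hessian of f(x,y) = 6*x^2 - 3*x*y + 3*y^2 + 9*x - 3*y - 12 is:
H = [[12, -3], [-3, 6]]
Trace = 12 + 6 = 18
Determinant = 12*6 - (-3)^2 = 63
Discriminant = (18)^2 - 4*63 = 72.0
Eigenvalues: lambda_1 = 4.7574, lambda_2 = 13.2426
The function is not concave.

0


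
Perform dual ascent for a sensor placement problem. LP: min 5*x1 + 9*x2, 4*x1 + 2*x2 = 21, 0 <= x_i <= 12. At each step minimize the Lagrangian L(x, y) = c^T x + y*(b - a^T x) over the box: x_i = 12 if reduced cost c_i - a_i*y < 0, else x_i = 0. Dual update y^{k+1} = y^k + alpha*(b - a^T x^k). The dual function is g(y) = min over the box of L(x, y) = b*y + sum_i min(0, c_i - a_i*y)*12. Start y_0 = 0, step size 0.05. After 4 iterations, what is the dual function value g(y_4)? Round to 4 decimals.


Dual ascent for LP: min 5*x1 + 9*x2, 4*x1 + 2*x2 = 21, 0 <= x_i <= 12
Step 1: y^k = 0.0, reduced costs: (5.0, 9.0)
  x^k = (0.0, 0.0), subgradient = b - a^T x = 21.0
  y^{k+1} = 0.0 + 0.05*21.0 = 1.05
Step 2: y^k = 1.05, reduced costs: (0.8, 6.9)
  x^k = (0.0, 0.0), subgradient = b - a^T x = 21.0
  y^{k+1} = 1.05 + 0.05*21.0 = 2.1
Step 3: y^k = 2.1, reduced costs: (-3.4, 4.8)
  x^k = (12.0, 0.0), subgradient = b - a^T x = -27.0
  y^{k+1} = 2.1 + 0.05*-27.0 = 0.75
Step 4: y^k = 0.75, reduced costs: (2.0, 7.5)
  x^k = (0.0, 0.0), subgradient = b - a^T x = 21.0
  y^{k+1} = 0.75 + 0.05*21.0 = 1.8
Dual objective at y_4 = 1.8: reduced costs (-2.2, 5.4), box minimizer x = (12.0, 0.0)
g(y_4) = b*y + (c1 - a1*y)*x1 + (c2 - a2*y)*x2 = 21*1.8 + (-2.2)*12.0 + 5.4*0.0 = 37.8 - 26.4 + 0.0 = 11.4


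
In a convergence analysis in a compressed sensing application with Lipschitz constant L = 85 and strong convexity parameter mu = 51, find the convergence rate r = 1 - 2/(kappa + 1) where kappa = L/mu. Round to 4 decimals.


Step 1: Compute the condition number.
kappa = L/mu = 85/51 = 1.6667
Step 2: Compute the convergence rate.
r = 1 - 2/(kappa + 1) = 1 - 2*mu/(L + mu) = (L - mu)/(L + mu) = 34/136 = 0.25


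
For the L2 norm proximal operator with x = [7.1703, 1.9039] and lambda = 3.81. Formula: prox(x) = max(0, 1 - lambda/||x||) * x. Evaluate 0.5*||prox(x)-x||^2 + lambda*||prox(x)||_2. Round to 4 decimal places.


Step 1: Compute ||x||.
||x|| = 7.4188
Step 2: Compute scaling factor.
scale = max(0, 1 - 3.81/7.4188) = 0.4864
Step 3: prox(x) = [3.4879, 0.9261]
||prox(x)|| = 3.6088
Step 4: Proximal objective.
0.5*||prox-x||^2 = 7.2581
lambda*||prox|| = 13.7495
Total = 21.0074


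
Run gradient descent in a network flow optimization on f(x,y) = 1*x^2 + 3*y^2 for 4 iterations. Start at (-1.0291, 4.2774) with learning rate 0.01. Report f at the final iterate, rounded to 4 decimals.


Gradient descent on f(x,y) = 1*x^2 + 3*y^2.
Starting point: (-1.0291, 4.2774), alpha = 0.01
Step 1: grad_x = 2*1*-1.0291 = -2.0582, grad_y = 2*3*4.2774 = 25.6644
  x_1 = -1.0291 - 0.01*-2.0582 = -1.0085
  y_1 = 4.2774 - 0.01*25.6644 = 4.0208
Step 2: grad_x = 2*1*-1.0085 = -2.017, grad_y = 2*3*4.0208 = 24.1245
  x_2 = -1.0085 - 0.01*-2.017 = -0.9883
  y_2 = 4.0208 - 0.01*24.1245 = 3.7795
Step 3: grad_x = 2*1*-0.9883 = -1.9767, grad_y = 2*3*3.7795 = 22.6771
  x_3 = -0.9883 - 0.01*-1.9767 = -0.9686
  y_3 = 3.7795 - 0.01*22.6771 = 3.5527
Step 4: grad_x = 2*1*-0.9686 = -1.9372, grad_y = 2*3*3.5527 = 21.3164
  x_4 = -0.9686 - 0.01*-1.9372 = -0.9492
  y_4 = 3.5527 - 0.01*21.3164 = 3.3396
f(-0.9492, 3.3396) = 1*(-0.9492)^2 + 3*3.3396^2 = 34.3593


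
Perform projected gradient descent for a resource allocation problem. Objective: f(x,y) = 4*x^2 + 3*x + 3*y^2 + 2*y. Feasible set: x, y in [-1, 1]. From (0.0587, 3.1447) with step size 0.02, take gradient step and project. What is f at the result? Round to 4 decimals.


Step 1: Compute gradient at (0.0587, 3.1447).
grad_x = 2*4*0.0587 + 3 = 3.4696
grad_y = 2*3*3.1447 + 2 = 20.8682
Step 2: Gradient step.
x_raw = 0.0587 - 0.02*3.4696 = -0.0107
y_raw = 3.1447 - 0.02*20.8682 = 2.7273
Step 3: Project onto [-1, 1].
x_proj = clip(-0.0107) = -0.0107
y_proj = clip(2.7273) = 1.0
Step 4: Evaluate f.
f(-0.0107, 1.0) = 4.9684


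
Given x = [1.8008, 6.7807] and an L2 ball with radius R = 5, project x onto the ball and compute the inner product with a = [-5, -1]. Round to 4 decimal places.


Step 1: Compute ||x|| (intermediates to 6 decimals).
||x|| = sqrt(1.8008^2 + 6.7807^2) = 7.015752
Step 2: Project.
Since ||x|| > R, scale = R/||x|| = 5/7.015752 = 0.712682, proj(x) = scale * x
proj(x) = [1.283398, 4.832483]
Step 3: Dot product.
a^T * proj(x) = -5*1.283398 - 1*4.832483 = -11.2495


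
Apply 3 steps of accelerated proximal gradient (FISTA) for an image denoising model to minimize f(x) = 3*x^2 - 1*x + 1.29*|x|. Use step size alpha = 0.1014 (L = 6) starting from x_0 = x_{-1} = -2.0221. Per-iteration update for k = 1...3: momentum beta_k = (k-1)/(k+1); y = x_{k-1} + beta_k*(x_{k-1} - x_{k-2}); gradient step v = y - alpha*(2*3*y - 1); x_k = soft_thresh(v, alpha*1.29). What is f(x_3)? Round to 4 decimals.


FISTA on f(x) = 3*x^2 - 1*x + 1.29*|x|
L = 6, alpha = 0.1014
Iteration 1: beta = 0.0, y = -2.0221 + 0.0*(-2.0221 + 2.0221) = -2.0221
  grad(y) = -13.1326, v = y - alpha*grad = -0.6905
  prox(v) = soft_thresh(-0.6905, 0.1308) = -0.5596
Iteration 2: beta = 0.3333, y = -0.5596 + 0.3333*(-0.5596 + 2.0221) = -0.0722
  grad(y) = -1.433, v = y - alpha*grad = 0.0731
  prox(v) = soft_thresh(0.0731, 0.1308) = 0.0
Iteration 3: beta = 0.5, y = 0.0 + 0.5*(0.0 + 0.5596) = 0.2798
  grad(y) = 0.6789, v = y - alpha*grad = 0.211
  prox(v) = soft_thresh(0.211, 0.1308) = 0.0802
f(x_3) = 3*0.0802^2 - 1*0.0802 + 1.29*|0.0802| = 0.0425


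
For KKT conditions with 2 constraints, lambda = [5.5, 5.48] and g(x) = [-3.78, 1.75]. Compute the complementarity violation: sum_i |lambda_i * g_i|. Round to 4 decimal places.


KKT complementary slackness check:
lambda_1 * g_1 = 5.5 * -3.78 = -20.79
lambda_2 * g_2 = 5.48 * 1.75 = 9.59
Total violation = 20.79 + 9.59 = 30.38


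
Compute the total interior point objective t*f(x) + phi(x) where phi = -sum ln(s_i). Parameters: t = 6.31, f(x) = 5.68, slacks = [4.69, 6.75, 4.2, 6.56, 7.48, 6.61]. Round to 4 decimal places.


Step 1: Compute log-barrier.
ln values: [1.5454, 1.9095, 1.4351, 1.881, 2.0122, 1.8886]
phi = -(1.5454 + 1.9095 + 1.4351 + 1.881 + 2.0122 + 1.8886) = -10.6719
Step 2: Compute augmented objective.
t*f(x) = 6.31*5.68 = 35.8408
Total = 35.8408 - 10.6719 = 25.1689


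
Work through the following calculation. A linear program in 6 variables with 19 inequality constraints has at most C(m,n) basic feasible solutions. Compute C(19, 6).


Each vertex corresponds to some choice of n active constraints out of m, so the number of vertices is at most C(m, n) = m! / (n!(m-n)!).
m = 19, n = 6
Numerator: 19 * 18 * 17 * 16 * 15 * 14
Denominator: 6! = 720
C(19, 6) = 27132


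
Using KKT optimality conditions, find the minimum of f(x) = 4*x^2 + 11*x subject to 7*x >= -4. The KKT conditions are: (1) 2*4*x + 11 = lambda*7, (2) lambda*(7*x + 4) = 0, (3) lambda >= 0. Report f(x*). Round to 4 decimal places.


Step 1: Try lambda = 0 (constraint inactive).
x_unc = -11/(2*4) = -1.375
Check: 7*-1.375 = -9.625 < -4 -- violated!
Step 2: Constraint must be active: 7*x = -4
x* = -4/7 = -0.5714 (rounded; the exact value -4/7 is used below)
lambda = (2*4*(-4/7) + 11)/7 = 0.9184
Step 3: Compute optimal value.
f(x*) = 4*(-4/7)^2 + 11*(-4/7) = -4.9796


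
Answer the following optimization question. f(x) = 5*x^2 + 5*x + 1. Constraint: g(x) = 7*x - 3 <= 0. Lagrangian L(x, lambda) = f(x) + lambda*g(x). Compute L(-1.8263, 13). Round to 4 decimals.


Step 1: Evaluate f(x).
f(-1.8263) = 5*(-1.8263)^2 + 5*(-1.8263) + 1 = 8.5454
Step 2: Evaluate g(x).
g(-1.8263) = 7*-1.8263 - 3 = -15.7841
Step 3: Compute Lagrangian.
L = 8.5454 + 13*-15.7841 = -196.6479


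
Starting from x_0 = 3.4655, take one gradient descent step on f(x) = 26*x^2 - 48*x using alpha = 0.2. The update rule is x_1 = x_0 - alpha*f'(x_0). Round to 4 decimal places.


We compute the gradient at x_0 and apply the update.
f'(x) = 52*x - 48
f'(3.4655) = 52*3.4655 - 48 = 132.206
x_1 = 3.4655 - 0.2*132.206 = -22.9757


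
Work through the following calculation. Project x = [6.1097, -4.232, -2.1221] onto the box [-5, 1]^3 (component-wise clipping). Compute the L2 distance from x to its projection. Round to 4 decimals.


Project each component onto [-5, 1].
clip(6.1097) = 1.0, clip(-4.232) = -4.232, clip(-2.1221) = -2.1221
Projection = [1.0, -4.232, -2.1221]
Squared diffs: [26.109, 0.0, 0.0]
Distance = sqrt(26.109) = 5.1097


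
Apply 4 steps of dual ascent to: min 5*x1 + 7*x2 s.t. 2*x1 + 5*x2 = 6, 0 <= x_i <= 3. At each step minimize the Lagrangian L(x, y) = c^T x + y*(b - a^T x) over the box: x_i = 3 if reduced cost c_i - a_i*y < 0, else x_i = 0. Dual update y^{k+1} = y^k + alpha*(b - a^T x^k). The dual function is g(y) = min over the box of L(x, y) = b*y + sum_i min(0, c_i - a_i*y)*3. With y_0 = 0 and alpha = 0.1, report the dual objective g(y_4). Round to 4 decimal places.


Dual ascent for LP: min 5*x1 + 7*x2, 2*x1 + 5*x2 = 6, 0 <= x_i <= 3
Step 1: y^k = 0.0, reduced costs: (5.0, 7.0)
  x^k = (0.0, 0.0), subgradient = b - a^T x = 6.0
  y^{k+1} = 0.0 + 0.1*6.0 = 0.6
Step 2: y^k = 0.6, reduced costs: (3.8, 4.0)
  x^k = (0.0, 0.0), subgradient = b - a^T x = 6.0
  y^{k+1} = 0.6 + 0.1*6.0 = 1.2
Step 3: y^k = 1.2, reduced costs: (2.6, 1.0)
  x^k = (0.0, 0.0), subgradient = b - a^T x = 6.0
  y^{k+1} = 1.2 + 0.1*6.0 = 1.8
Step 4: y^k = 1.8, reduced costs: (1.4, -2.0)
  x^k = (0.0, 3.0), subgradient = b - a^T x = -9.0
  y^{k+1} = 1.8 + 0.1*-9.0 = 0.9
Dual objective at y_4 = 0.9: reduced costs (3.2, 2.5), box minimizer x = (0.0, 0.0)
g(y_4) = b*y + (c1 - a1*y)*x1 + (c2 - a2*y)*x2 = 6*0.9 + 3.2*0.0 + 2.5*0.0 = 5.4 + 0.0 + 0.0 = 5.4


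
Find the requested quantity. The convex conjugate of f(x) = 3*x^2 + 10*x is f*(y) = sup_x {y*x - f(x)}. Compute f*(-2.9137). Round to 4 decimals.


f*(y) = sup_x {y*x - a*x^2 - b*x} = sup_x {(y-b)*x - a*x^2}
FOC: (y - b) - 2a*x = 0 => x* = (y - b)/(2a)
x* = (-2.9137 - 10)/(2*3) = -2.1523
f*(-2.9137) = (y-b)^2/(4a) = (-2.9137 - 10)^2/(4*3)
= 166.7636/12 = 13.897


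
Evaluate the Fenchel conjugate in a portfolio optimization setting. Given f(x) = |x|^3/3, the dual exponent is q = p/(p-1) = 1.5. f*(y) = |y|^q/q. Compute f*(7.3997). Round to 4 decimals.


The conjugate exponent q satisfies 1/p + 1/q = 1.
p = 3, so q = 3/(3 - 1) = 1.5
|y|^q = 7.3997^1.5 = 20.129
f*(7.3997) = 20.129 / 1.5 = 13.4193


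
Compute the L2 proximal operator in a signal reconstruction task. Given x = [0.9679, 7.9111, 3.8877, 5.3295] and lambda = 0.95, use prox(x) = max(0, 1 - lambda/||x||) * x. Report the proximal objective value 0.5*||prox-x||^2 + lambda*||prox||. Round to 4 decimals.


Step 1: Compute ||x||.
||x|| = 10.346
Step 2: Compute scaling factor.
scale = max(0, 1 - 0.95/10.346) = 0.9082
Step 3: prox(x) = [0.879, 7.1847, 3.5307, 4.8401]
||prox(x)|| = 9.396
Step 4: Proximal objective.
0.5*||prox-x||^2 = 0.4513
lambda*||prox|| = 8.9262
Total = 9.3775


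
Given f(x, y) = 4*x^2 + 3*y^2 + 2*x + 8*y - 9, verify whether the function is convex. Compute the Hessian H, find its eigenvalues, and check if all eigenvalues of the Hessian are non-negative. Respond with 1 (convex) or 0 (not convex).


The Hessian of f(x,y) = 4*x^2 + 3*y^2 + 2*x + 8*y - 9 is:
H = [[8, 0], [0, 6]]
Trace = 8 + 6 = 14
Determinant = 8*6 - (0)^2 = 48
Discriminant = (14)^2 - 4*48 = 4.0
Eigenvalues: lambda_1 = 6.0, lambda_2 = 8.0
The function is convex.

1


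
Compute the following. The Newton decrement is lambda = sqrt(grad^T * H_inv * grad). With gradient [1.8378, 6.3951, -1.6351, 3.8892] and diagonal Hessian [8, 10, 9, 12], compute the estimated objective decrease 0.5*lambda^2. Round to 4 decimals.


Step 1: H is diagonal, so H^(-1) * g = [0.2297, 0.6395, -0.1817, 0.3241].
Step 2: g^T H^(-1) g = sum_i g_i^2 / H_ii
  = (1.8378)^2/8 + (6.3951)^2/10 + (-1.6351)^2/9 + (3.8892)^2/12
  = 0.4222 + 4.0897 + 0.2971 + 1.2605 = 6.0695
Step 3: Objective decrease = 0.5 * g^T H^(-1) g = 3.0347


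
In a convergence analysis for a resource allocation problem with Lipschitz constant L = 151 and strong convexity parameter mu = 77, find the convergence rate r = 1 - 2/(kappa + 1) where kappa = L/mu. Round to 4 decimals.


Step 1: Compute the condition number.
kappa = L/mu = 151/77 = 1.961
Step 2: Compute the convergence rate.
r = 1 - 2/(kappa + 1) = 1 - 2*mu/(L + mu) = (L - mu)/(L + mu) = 74/228 = 0.3246


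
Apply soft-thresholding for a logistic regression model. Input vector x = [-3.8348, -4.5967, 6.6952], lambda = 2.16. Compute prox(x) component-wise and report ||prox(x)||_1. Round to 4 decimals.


Soft-thresholding with lambda = 2.16:
prox(-3.8348) = sign(-3.8348)*max(|-3.8348| - 2.16, 0) = -1.6748
prox(-4.5967) = sign(-4.5967)*max(|-4.5967| - 2.16, 0) = -2.4367
prox(6.6952) = sign(6.6952)*max(|6.6952| - 2.16, 0) = 4.5352
prox(x) = [-1.6748, -2.4367, 4.5352]
||prox(x)||_1 = 1.6748 + 2.4367 + 4.5352 = 8.6467


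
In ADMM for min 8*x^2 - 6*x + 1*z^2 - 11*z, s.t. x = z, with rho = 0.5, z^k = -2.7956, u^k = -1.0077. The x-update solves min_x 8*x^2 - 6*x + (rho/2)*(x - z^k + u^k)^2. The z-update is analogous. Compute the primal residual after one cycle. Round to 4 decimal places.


ADMM iteration with rho = 0.5, z^k = -2.7956, u^k = -1.0077
Step 1: x-update.
Minimize 8*x^2 - 6*x + (0.5/2)*(x + 2.7956 - 1.0077)^2
FOC: (2*8 + 0.5)*x = 6 + 0.5*(-2.7956 + 1.0077)
x^{k+1} = 0.3095
Step 2: z-update.
Minimize 1*z^2 - 11*z + (0.5/2)*(0.3095 - z - 1.0077)^2
FOC: (2*1 + 0.5)*z = 11 + 0.5*(0.3095 - 1.0077)
z^{k+1} = 4.2604
Step 3: u-update.
u^{k+1} = -1.0077 + 0.3095 - 4.2604 = -4.9586
Step 4: Primal residual = |0.3095 - 4.2604| = 3.9509


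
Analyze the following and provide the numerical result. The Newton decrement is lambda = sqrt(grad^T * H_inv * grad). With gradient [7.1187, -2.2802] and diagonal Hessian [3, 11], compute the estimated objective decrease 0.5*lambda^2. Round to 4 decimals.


Step 1: H is diagonal, so H^(-1) * g = [2.3729, -0.2073].
Step 2: g^T H^(-1) g = sum_i g_i^2 / H_ii
  = (7.1187)^2/3 + (-2.2802)^2/11
  = 16.892 + 0.4727 = 17.3646
Step 3: Objective decrease = 0.5 * g^T H^(-1) g = 8.6823


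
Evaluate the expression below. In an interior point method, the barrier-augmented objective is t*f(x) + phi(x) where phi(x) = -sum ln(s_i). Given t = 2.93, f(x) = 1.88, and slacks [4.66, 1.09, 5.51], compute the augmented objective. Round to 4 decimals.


Step 1: Compute log-barrier.
ln values: [1.539, 0.0862, 1.7066]
phi = -(1.539 + 0.0862 + 1.7066) = -3.3318
Step 2: Compute augmented objective.
t*f(x) = 2.93*1.88 = 5.5084
Total = 5.5084 - 3.3318 = 2.1766


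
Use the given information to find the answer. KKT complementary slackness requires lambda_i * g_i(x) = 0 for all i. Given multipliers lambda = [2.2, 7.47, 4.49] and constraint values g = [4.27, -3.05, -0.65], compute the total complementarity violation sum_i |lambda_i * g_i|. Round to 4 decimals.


KKT complementary slackness check:
lambda_1 * g_1 = 2.2 * 4.27 = 9.394
lambda_2 * g_2 = 7.47 * -3.05 = -22.7835
lambda_3 * g_3 = 4.49 * -0.65 = -2.9185
Total violation = 9.394 + 22.7835 + 2.9185 = 35.096


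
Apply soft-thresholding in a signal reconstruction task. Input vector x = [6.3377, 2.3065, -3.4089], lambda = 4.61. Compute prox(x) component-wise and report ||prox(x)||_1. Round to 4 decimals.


Soft-thresholding with lambda = 4.61:
prox(6.3377) = sign(6.3377)*max(|6.3377| - 4.61, 0) = 1.7277
prox(2.3065) = sign(2.3065)*max(|2.3065| - 4.61, 0) = 0.0
prox(-3.4089) = sign(-3.4089)*max(|-3.4089| - 4.61, 0) = 0.0
prox(x) = [1.7277, 0.0, 0.0]
||prox(x)||_1 = 1.7277 + 0.0 + 0.0 = 1.7277


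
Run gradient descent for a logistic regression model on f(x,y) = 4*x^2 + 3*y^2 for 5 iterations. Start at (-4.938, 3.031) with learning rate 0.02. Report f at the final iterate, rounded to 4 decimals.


Gradient descent on f(x,y) = 4*x^2 + 3*y^2.
Starting point: (-4.938, 3.031), alpha = 0.02
Step 1: grad_x = 2*4*-4.938 = -39.504, grad_y = 2*3*3.031 = 18.186
  x_1 = -4.938 - 0.02*-39.504 = -4.1479
  y_1 = 3.031 - 0.02*18.186 = 2.6673
Step 2: grad_x = 2*4*-4.1479 = -33.1834, grad_y = 2*3*2.6673 = 16.0037
  x_2 = -4.1479 - 0.02*-33.1834 = -3.4843
  y_2 = 2.6673 - 0.02*16.0037 = 2.3472
Step 3: grad_x = 2*4*-3.4843 = -27.874, grad_y = 2*3*2.3472 = 14.0832
  x_3 = -3.4843 - 0.02*-27.874 = -2.9268
  y_3 = 2.3472 - 0.02*14.0832 = 2.0655
Step 4: grad_x = 2*4*-2.9268 = -23.4142, grad_y = 2*3*2.0655 = 12.3932
  x_4 = -2.9268 - 0.02*-23.4142 = -2.4585
  y_4 = 2.0655 - 0.02*12.3932 = 1.8177
Step 5: grad_x = 2*4*-2.4585 = -19.6679, grad_y = 2*3*1.8177 = 10.9061
  x_5 = -2.4585 - 0.02*-19.6679 = -2.0651
  y_5 = 1.8177 - 0.02*10.9061 = 1.5996
f(-2.0651, 1.5996) = 4*(-2.0651)^2 + 3*1.5996^2 = 24.7348


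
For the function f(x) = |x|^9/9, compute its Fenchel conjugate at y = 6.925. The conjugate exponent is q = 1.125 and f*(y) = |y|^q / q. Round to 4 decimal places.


The conjugate exponent q satisfies 1/p + 1/q = 1.
p = 9, so q = 9/(9 - 1) = 1.125
|y|^q = 6.925^1.125 = 8.8201
f*(6.925) = 8.8201 / 1.125 = 7.8401


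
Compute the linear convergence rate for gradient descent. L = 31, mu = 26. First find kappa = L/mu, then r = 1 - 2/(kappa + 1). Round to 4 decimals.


Step 1: Compute the condition number.
kappa = L/mu = 31/26 = 1.1923
Step 2: Compute the convergence rate.
r = 1 - 2/(kappa + 1) = 1 - 2*mu/(L + mu) = (L - mu)/(L + mu) = 5/57 = 0.0877


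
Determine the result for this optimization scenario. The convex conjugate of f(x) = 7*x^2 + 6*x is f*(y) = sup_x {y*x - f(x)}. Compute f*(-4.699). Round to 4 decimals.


f*(y) = sup_x {y*x - a*x^2 - b*x} = sup_x {(y-b)*x - a*x^2}
FOC: (y - b) - 2a*x = 0 => x* = (y - b)/(2a)
x* = (-4.699 - 6)/(2*7) = -0.7642
f*(-4.699) = (y-b)^2/(4a) = (-4.699 - 6)^2/(4*7)
= 114.4686/28 = 4.0882


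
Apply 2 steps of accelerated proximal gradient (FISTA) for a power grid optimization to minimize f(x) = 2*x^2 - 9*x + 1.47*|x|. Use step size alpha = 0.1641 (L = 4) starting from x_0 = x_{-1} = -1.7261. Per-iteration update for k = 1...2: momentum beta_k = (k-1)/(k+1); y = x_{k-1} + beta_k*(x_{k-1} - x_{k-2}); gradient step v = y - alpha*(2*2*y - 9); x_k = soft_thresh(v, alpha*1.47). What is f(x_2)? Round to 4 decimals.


FISTA on f(x) = 2*x^2 - 9*x + 1.47*|x|
L = 4, alpha = 0.1641
Iteration 1: beta = 0.0, y = -1.7261 + 0.0*(-1.7261 + 1.7261) = -1.7261
  grad(y) = -15.9044, v = y - alpha*grad = 0.8838
  prox(v) = soft_thresh(0.8838, 0.2412) = 0.6426
Iteration 2: beta = 0.3333, y = 0.6426 + 0.3333*(0.6426 + 1.7261) = 1.4321
  grad(y) = -3.2714, v = y - alpha*grad = 1.969
  prox(v) = soft_thresh(1.969, 0.2412) = 1.7278
f(x_2) = 2*1.7278^2 - 9*1.7278 + 1.47*|1.7278| = -7.0397


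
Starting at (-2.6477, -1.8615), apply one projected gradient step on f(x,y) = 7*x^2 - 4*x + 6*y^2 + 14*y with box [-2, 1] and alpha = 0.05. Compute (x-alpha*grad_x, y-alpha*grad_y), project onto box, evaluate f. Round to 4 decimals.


Step 1: Compute gradient at (-2.6477, -1.8615).
grad_x = 2*7*-2.6477 - 4 = -41.0678
grad_y = 2*6*-1.8615 + 14 = -8.338
Step 2: Gradient step.
x_raw = -2.6477 - 0.05*-41.0678 = -0.5943
y_raw = -1.8615 - 0.05*-8.338 = -1.4446
Step 3: Project onto [-2, 1].
x_proj = clip(-0.5943) = -0.5943
y_proj = clip(-1.4446) = -1.4446
Step 4: Evaluate f.
f(-0.5943, -1.4446) = -2.8535


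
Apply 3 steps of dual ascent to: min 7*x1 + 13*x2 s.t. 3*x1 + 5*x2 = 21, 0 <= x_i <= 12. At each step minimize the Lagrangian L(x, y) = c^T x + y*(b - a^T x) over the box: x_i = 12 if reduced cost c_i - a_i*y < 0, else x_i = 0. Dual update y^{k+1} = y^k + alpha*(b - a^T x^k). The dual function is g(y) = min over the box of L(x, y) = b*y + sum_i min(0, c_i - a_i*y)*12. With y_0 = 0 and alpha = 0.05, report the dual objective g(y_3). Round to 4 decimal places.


Dual ascent for LP: min 7*x1 + 13*x2, 3*x1 + 5*x2 = 21, 0 <= x_i <= 12
Step 1: y^k = 0.0, reduced costs: (7.0, 13.0)
  x^k = (0.0, 0.0), subgradient = b - a^T x = 21.0
  y^{k+1} = 0.0 + 0.05*21.0 = 1.05
Step 2: y^k = 1.05, reduced costs: (3.85, 7.75)
  x^k = (0.0, 0.0), subgradient = b - a^T x = 21.0
  y^{k+1} = 1.05 + 0.05*21.0 = 2.1
Step 3: y^k = 2.1, reduced costs: (0.7, 2.5)
  x^k = (0.0, 0.0), subgradient = b - a^T x = 21.0
  y^{k+1} = 2.1 + 0.05*21.0 = 3.15
Dual objective at y_3 = 3.15: reduced costs (-2.45, -2.75), box minimizer x = (12.0, 12.0)
g(y_3) = b*y + (c1 - a1*y)*x1 + (c2 - a2*y)*x2 = 21*3.15 + (-2.45)*12.0 + (-2.75)*12.0 = 66.15 - 29.4 - 33.0 = 3.75


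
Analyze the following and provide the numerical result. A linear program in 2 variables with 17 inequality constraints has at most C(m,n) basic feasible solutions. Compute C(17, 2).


Each vertex corresponds to some choice of n active constraints out of m, so the number of vertices is at most C(m, n) = m! / (n!(m-n)!).
m = 17, n = 2
Numerator: 17 * 16
Denominator: 2! = 2
C(17, 2) = 136


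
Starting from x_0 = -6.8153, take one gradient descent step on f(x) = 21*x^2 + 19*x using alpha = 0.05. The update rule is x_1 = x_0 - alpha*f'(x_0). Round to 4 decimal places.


We compute the gradient at x_0 and apply the update.
f'(x) = 42*x + 19
f'(-6.8153) = 42*-6.8153 + 19 = -267.2426
x_1 = -6.8153 - 0.05*-267.2426 = 6.5468


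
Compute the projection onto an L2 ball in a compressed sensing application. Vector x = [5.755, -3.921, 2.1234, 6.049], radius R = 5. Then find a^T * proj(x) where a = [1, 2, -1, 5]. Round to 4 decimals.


Step 1: Compute ||x|| (intermediates to 6 decimals).
||x|| = sqrt(5.755^2 + (-3.921)^2 + 2.1234^2 + 6.049^2) = 9.465384
Step 2: Project.
Since ||x|| > R, scale = R/||x|| = 5/9.465384 = 0.528241, proj(x) = scale * x
proj(x) = [3.040027, -2.071233, 1.121667, 3.19533]
Step 3: Dot product.
a^T * proj(x) = 1*3.040027 + 2*(-2.071233) - 1*1.121667 + 5*3.19533 = 13.7525


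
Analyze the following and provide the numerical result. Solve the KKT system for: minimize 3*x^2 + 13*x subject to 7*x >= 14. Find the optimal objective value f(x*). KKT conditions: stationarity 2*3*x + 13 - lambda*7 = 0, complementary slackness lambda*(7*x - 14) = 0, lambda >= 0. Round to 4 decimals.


Step 1: Try lambda = 0 (constraint inactive).
x_unc = -13/(2*3) = -2.1667
Check: 7*-2.1667 = -15.1669 < 14 -- violated!
Step 2: Constraint must be active: 7*x = 14
x* = 14/7 = 2.0
lambda = (2*3*2.0 + 13)/7 = 3.5714
Step 3: Compute optimal value.
f(x*) = 3*2.0^2 + 13*2.0 = 38.0


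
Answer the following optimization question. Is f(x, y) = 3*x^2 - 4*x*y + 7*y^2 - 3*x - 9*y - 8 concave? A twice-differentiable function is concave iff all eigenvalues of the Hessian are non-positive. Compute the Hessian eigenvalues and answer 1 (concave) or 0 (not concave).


The Hessian of f(x,y) = 3*x^2 - 4*x*y + 7*y^2 - 3*x - 9*y - 8 is:
H = [[6, -4], [-4, 14]]
Trace = 6 + 14 = 20
Determinant = 6*14 - (-4)^2 = 68
Discriminant = (20)^2 - 4*68 = 128.0
Eigenvalues: lambda_1 = 4.3431, lambda_2 = 15.6569
The function is not concave.

0


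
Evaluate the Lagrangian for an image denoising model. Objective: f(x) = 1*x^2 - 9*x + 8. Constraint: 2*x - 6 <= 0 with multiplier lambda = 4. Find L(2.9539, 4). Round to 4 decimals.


Step 1: Evaluate f(x).
f(2.9539) = 1*2.9539^2 - 9*2.9539 + 8 = -9.8596
Step 2: Evaluate g(x).
g(2.9539) = 2*2.9539 - 6 = -0.0922
Step 3: Compute Lagrangian.
L = -9.8596 + 4*-0.0922 = -10.2284


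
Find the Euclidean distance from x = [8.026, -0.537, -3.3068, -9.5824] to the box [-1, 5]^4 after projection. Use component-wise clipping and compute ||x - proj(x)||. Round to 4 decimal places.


Project each component onto [-1, 5].
clip(8.026) = 5.0, clip(-0.537) = -0.537, clip(-3.3068) = -1.0, clip(-9.5824) = -1.0
Projection = [5.0, -0.537, -1.0, -1.0]
Squared diffs: [9.1567, 0.0, 5.3213, 73.6576]
Distance = sqrt(88.1356) = 9.3881


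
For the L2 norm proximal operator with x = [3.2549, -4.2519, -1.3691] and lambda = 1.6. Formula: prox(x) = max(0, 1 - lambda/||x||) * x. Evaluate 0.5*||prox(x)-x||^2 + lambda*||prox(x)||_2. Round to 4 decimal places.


Step 1: Compute ||x||.
||x|| = 5.527
Step 2: Compute scaling factor.
scale = max(0, 1 - 1.6/5.527) = 0.7105
Step 3: prox(x) = [2.3126, -3.021, -0.9728]
||prox(x)|| = 3.927
Step 4: Proximal objective.
0.5*||prox-x||^2 = 1.28
lambda*||prox|| = 6.2832
Total = 7.5632


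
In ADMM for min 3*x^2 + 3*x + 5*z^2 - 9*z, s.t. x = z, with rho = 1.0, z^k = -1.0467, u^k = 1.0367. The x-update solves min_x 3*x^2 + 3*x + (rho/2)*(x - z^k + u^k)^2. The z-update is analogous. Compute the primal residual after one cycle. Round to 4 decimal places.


ADMM iteration with rho = 1.0, z^k = -1.0467, u^k = 1.0367
Step 1: x-update.
Minimize 3*x^2 + 3*x + (1.0/2)*(x + 1.0467 + 1.0367)^2
FOC: (2*3 + 1.0)*x = -3 + 1.0*(-1.0467 - 1.0367)
x^{k+1} = -0.7262
Step 2: z-update.
Minimize 5*z^2 - 9*z + (1.0/2)*(-0.7262 - z + 1.0367)^2
FOC: (2*5 + 1.0)*z = 9 + 1.0*(-0.7262 + 1.0367)
z^{k+1} = 0.8464
Step 3: u-update.
u^{k+1} = 1.0367 - 0.7262 - 0.8464 = -0.5359
Step 4: Primal residual = |-0.7262 - 0.8464| = 1.5726


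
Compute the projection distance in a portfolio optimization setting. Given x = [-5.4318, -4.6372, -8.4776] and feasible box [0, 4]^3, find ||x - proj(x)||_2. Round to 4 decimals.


Project each component onto [0, 4].
clip(-5.4318) = 0.0, clip(-4.6372) = 0.0, clip(-8.4776) = 0.0
Projection = [0.0, 0.0, 0.0]
Squared diffs: [29.5045, 21.5036, 71.8697]
Distance = sqrt(122.8778) = 11.085


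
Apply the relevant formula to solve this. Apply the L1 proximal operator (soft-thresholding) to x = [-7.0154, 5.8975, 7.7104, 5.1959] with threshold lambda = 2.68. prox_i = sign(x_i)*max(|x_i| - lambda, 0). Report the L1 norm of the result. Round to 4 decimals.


Soft-thresholding with lambda = 2.68:
prox(-7.0154) = sign(-7.0154)*max(|-7.0154| - 2.68, 0) = -4.3354
prox(5.8975) = sign(5.8975)*max(|5.8975| - 2.68, 0) = 3.2175
prox(7.7104) = sign(7.7104)*max(|7.7104| - 2.68, 0) = 5.0304
prox(5.1959) = sign(5.1959)*max(|5.1959| - 2.68, 0) = 2.5159
prox(x) = [-4.3354, 3.2175, 5.0304, 2.5159]
||prox(x)||_1 = 4.3354 + 3.2175 + 5.0304 + 2.5159 = 15.0992


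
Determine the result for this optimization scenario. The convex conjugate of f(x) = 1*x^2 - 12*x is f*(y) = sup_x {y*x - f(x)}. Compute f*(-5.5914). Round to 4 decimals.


f*(y) = sup_x {y*x - a*x^2 - b*x} = sup_x {(y-b)*x - a*x^2}
FOC: (y - b) - 2a*x = 0 => x* = (y - b)/(2a)
x* = (-5.5914 + 12)/(2*1) = 3.2043
f*(-5.5914) = (y-b)^2/(4a) = (-5.5914 + 12)^2/(4*1)
= 41.0702/4 = 10.2675


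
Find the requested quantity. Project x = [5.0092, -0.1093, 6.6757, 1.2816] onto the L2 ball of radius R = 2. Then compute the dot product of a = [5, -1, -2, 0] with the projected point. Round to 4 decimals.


Step 1: Compute ||x|| (intermediates to 6 decimals).
||x|| = sqrt(5.0092^2 + (-0.1093)^2 + 6.6757^2 + 1.2816^2) = 8.444614
Step 2: Project.
Since ||x|| > R, scale = R/||x|| = 2/8.444614 = 0.236837, proj(x) = scale * x
proj(x) = [1.186364, -0.025886, 1.581053, 0.30353]
Step 3: Dot product.
a^T * proj(x) = 5*1.186364 - 1*(-0.025886) - 2*1.581053 + 0*0.30353 = 2.7956


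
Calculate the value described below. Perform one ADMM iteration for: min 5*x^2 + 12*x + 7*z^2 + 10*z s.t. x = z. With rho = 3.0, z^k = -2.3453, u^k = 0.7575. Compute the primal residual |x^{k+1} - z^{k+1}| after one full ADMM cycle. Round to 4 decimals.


ADMM iteration with rho = 3.0, z^k = -2.3453, u^k = 0.7575
Step 1: x-update.
Minimize 5*x^2 + 12*x + (3.0/2)*(x + 2.3453 + 0.7575)^2
FOC: (2*5 + 3.0)*x = -12 + 3.0*(-2.3453 - 0.7575)
x^{k+1} = -1.6391
Step 2: z-update.
Minimize 7*z^2 + 10*z + (3.0/2)*(-1.6391 - z + 0.7575)^2
FOC: (2*7 + 3.0)*z = -10 + 3.0*(-1.6391 + 0.7575)
z^{k+1} = -0.7438
Step 3: u-update.
u^{k+1} = 0.7575 - 1.6391 + 0.7438 = -0.1378
Step 4: Primal residual = |-1.6391 + 0.7438| = 0.8953


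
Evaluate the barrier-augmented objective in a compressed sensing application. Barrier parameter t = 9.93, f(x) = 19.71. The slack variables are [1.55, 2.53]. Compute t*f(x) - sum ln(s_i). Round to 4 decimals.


Step 1: Compute log-barrier.
ln values: [0.4383, 0.9282]
phi = -(0.4383 + 0.9282) = -1.3665
Step 2: Compute augmented objective.
t*f(x) = 9.93*19.71 = 195.7203
Total = 195.7203 - 1.3665 = 194.3538


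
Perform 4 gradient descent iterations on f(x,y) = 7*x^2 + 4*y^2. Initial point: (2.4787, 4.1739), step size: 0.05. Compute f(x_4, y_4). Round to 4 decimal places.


Gradient descent on f(x,y) = 7*x^2 + 4*y^2.
Starting point: (2.4787, 4.1739), alpha = 0.05
Step 1: grad_x = 2*7*2.4787 = 34.7018, grad_y = 2*4*4.1739 = 33.3912
  x_1 = 2.4787 - 0.05*34.7018 = 0.7436
  y_1 = 4.1739 - 0.05*33.3912 = 2.5043
Step 2: grad_x = 2*7*0.7436 = 10.4105, grad_y = 2*4*2.5043 = 20.0347
  x_2 = 0.7436 - 0.05*10.4105 = 0.2231
  y_2 = 2.5043 - 0.05*20.0347 = 1.5026
Step 3: grad_x = 2*7*0.2231 = 3.1232, grad_y = 2*4*1.5026 = 12.0208
  x_3 = 0.2231 - 0.05*3.1232 = 0.0669
  y_3 = 1.5026 - 0.05*12.0208 = 0.9016
Step 4: grad_x = 2*7*0.0669 = 0.9369, grad_y = 2*4*0.9016 = 7.2125
  x_4 = 0.0669 - 0.05*0.9369 = 0.0201
  y_4 = 0.9016 - 0.05*7.2125 = 0.5409
f(0.0201, 0.5409) = 7*0.0201^2 + 4*0.5409^2 = 1.1733


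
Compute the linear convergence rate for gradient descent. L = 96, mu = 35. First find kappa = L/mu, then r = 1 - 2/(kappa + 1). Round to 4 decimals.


Step 1: Compute the condition number.
kappa = L/mu = 96/35 = 2.7429
Step 2: Compute the convergence rate.
r = 1 - 2/(kappa + 1) = 1 - 2*mu/(L + mu) = (L - mu)/(L + mu) = 61/131 = 0.4656


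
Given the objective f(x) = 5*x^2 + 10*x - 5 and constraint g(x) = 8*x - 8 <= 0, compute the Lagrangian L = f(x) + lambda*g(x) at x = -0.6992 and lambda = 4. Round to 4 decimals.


Step 1: Evaluate f(x).
f(-0.6992) = 5*(-0.6992)^2 + 10*(-0.6992) - 5 = -9.5476
Step 2: Evaluate g(x).
g(-0.6992) = 8*-0.6992 - 8 = -13.5936
Step 3: Compute Lagrangian.
L = -9.5476 + 4*-13.5936 = -63.922


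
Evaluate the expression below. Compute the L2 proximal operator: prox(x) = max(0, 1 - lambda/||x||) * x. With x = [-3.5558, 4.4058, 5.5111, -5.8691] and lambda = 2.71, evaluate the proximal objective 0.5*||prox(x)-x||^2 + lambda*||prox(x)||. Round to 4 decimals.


Step 1: Compute ||x||.
||x|| = 9.8424
Step 2: Compute scaling factor.
scale = max(0, 1 - 2.71/9.8424) = 0.7247
Step 3: prox(x) = [-2.5768, 3.1927, 3.9937, -4.2531]
||prox(x)|| = 7.1324
Step 4: Proximal objective.
0.5*||prox-x||^2 = 3.6721
lambda*||prox|| = 19.3288
Total = 23.0009


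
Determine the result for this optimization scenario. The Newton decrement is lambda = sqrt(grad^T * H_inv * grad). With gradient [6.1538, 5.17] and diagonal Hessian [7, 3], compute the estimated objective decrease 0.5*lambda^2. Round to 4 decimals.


Step 1: H is diagonal, so H^(-1) * g = [0.8791, 1.7233].
Step 2: g^T H^(-1) g = sum_i g_i^2 / H_ii
  = (6.1538)^2/7 + (5.17)^2/3
  = 5.4099 + 8.9096 = 14.3195
Step 3: Objective decrease = 0.5 * g^T H^(-1) g = 7.1598


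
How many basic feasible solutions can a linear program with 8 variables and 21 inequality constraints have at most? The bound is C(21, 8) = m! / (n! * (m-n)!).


Each vertex corresponds to some choice of n active constraints out of m, so the number of vertices is at most C(m, n) = m! / (n!(m-n)!).
m = 21, n = 8
Numerator: 21 * 20 * 19 * 18 * 17 * 16 * 15 * 14
Denominator: 8! = 40320
C(21, 8) = 203490


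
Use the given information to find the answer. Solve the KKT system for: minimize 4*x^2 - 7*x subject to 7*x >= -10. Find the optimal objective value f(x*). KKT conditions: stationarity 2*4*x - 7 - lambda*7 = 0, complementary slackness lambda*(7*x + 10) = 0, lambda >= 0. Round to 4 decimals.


Step 1: Try lambda = 0 (constraint inactive).
Stationarity: 2*4*x - 7 = 0
x* = 7/(2*4) = 0.875
Check constraint: 7*0.875 = 6.125 >= -10 -- satisfied.
Step 2: Compute optimal value.
f(x*) = 4*0.875^2 - 7*0.875 = -3.0625


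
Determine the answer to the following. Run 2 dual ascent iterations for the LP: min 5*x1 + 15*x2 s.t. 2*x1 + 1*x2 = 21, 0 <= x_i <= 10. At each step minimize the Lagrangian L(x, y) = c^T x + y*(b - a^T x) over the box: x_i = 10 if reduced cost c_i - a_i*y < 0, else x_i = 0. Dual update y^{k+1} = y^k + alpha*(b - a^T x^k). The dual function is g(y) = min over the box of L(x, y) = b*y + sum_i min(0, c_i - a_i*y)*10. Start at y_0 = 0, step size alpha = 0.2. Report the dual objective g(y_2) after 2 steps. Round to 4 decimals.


Dual ascent for LP: min 5*x1 + 15*x2, 2*x1 + 1*x2 = 21, 0 <= x_i <= 10
Step 1: y^k = 0.0, reduced costs: (5.0, 15.0)
  x^k = (0.0, 0.0), subgradient = b - a^T x = 21.0
  y^{k+1} = 0.0 + 0.2*21.0 = 4.2
Step 2: y^k = 4.2, reduced costs: (-3.4, 10.8)
  x^k = (10.0, 0.0), subgradient = b - a^T x = 1.0
  y^{k+1} = 4.2 + 0.2*1.0 = 4.4
Dual objective at y_2 = 4.4: reduced costs (-3.8, 10.6), box minimizer x = (10.0, 0.0)
g(y_2) = b*y + (c1 - a1*y)*x1 + (c2 - a2*y)*x2 = 21*4.4 + (-3.8)*10.0 + 10.6*0.0 = 92.4 - 38.0 + 0.0 = 54.4


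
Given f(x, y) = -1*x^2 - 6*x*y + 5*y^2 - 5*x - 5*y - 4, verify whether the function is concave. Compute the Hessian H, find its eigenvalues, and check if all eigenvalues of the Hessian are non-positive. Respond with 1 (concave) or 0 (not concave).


The Hessian of f(x,y) = -1*x^2 - 6*x*y + 5*y^2 - 5*x - 5*y - 4 is:
H = [[-2, -6], [-6, 10]]
Trace = -2 + 10 = 8
Determinant = -2*10 - (-6)^2 = -56
Discriminant = (8)^2 - 4*-56 = 288.0
Eigenvalues: lambda_1 = -4.4853, lambda_2 = 12.4853
The function is not concave.

0
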